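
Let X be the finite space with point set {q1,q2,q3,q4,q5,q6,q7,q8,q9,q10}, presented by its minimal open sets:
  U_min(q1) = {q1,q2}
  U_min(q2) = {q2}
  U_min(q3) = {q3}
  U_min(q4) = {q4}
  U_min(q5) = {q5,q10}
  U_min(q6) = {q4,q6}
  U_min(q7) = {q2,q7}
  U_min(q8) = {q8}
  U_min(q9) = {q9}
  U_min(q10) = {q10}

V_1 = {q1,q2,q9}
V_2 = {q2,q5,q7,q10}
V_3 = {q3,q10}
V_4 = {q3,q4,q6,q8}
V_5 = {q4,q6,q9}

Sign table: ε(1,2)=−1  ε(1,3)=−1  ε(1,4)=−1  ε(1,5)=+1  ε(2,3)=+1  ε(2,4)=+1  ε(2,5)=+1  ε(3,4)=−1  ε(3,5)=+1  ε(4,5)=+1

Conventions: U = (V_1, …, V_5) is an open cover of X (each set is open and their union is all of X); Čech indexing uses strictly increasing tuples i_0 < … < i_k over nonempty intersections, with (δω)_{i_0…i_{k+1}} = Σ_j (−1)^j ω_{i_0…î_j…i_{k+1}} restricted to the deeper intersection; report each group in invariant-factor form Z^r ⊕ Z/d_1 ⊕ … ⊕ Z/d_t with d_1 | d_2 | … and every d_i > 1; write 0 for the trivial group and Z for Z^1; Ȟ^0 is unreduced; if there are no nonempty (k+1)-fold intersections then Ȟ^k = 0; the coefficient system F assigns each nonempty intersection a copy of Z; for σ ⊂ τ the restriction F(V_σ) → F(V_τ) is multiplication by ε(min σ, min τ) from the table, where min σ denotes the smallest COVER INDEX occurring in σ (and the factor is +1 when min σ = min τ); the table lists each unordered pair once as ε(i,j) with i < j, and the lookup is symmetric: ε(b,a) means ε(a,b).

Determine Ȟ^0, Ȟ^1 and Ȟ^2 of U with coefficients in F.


Ȟ^0(U;F) ≅ Z, Ȟ^1(U;F) ≅ Z, Ȟ^2(U;F) ≅ 0

cover nerve:
  V12={q2} V15={q9} V23={q10} V34={q3} V45={q4,q6}
C dims 5,5; δ0: rk 4, SNF 1^4
Ȟ^0: (5−4)−0=1 ⇒ Z
Ȟ^1: (5−0)−4=1 ⇒ Z
Ȟ^2: (0−0)−0=0 ⇒ 0


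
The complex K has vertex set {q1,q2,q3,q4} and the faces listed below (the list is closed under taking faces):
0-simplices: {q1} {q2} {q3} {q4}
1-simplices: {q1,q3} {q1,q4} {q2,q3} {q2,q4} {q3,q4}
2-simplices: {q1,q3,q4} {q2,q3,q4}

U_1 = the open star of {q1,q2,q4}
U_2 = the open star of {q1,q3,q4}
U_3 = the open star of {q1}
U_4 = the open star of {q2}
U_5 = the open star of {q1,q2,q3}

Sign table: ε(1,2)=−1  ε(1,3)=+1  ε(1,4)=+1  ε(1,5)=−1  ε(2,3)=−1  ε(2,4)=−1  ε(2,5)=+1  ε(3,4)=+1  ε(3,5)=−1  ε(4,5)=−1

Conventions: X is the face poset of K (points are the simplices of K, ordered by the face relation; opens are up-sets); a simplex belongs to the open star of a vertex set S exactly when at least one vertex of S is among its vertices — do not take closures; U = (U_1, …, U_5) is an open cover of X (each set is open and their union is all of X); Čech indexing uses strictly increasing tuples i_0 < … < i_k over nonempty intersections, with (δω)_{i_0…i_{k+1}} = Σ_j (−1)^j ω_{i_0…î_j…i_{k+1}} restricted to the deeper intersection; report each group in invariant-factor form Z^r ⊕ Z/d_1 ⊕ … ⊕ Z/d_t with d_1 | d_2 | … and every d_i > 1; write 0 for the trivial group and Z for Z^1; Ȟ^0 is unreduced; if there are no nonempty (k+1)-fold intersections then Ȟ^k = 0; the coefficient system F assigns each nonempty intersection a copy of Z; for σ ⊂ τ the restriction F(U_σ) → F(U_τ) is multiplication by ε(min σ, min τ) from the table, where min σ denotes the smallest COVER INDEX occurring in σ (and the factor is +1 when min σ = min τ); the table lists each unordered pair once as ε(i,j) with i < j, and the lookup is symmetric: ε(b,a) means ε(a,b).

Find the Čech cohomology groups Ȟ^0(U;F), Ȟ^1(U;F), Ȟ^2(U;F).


Ȟ^0(U;F) ≅ Z; Ȟ^1(U;F) ≅ 0; Ȟ^2(U;F) ≅ 0

intersection data:
  U1={{q1},{q2},{q4},{q1,q3},{q1,q4},{q2,q3},{q2,q4},{q3,q4},{q1,q3,q4},{q2,q3,q4}} U2={{q1},{q3},{q4},{q1,q3},{q1,q4},{q2,q3},{q2,q4},{q3,q4},{q1,q3,q4},{q2,q3,q4}} U3={{q1},{q1,q3},{q1,q4},{q1,q3,q4}} U4={{q2},{q2,q3},{q2,q4},{q2,q3,q4}} U5={{q1},{q2},{q3},{q1,q3},{q1,q4},{q2,q3},{q2,q4},{q3,q4},{q1,q3,q4},{q2,q3,q4}}
  U12={{q1},{q4},{q1,q3},{q1,q4},{q2,q3},{q2,q4},{q3,q4},{q1,q3,q4},{q2,q3,q4}} U13={{q1},{q1,q3},{q1,q4},{q1,q3,q4}} U14={{q2},{q2,q3},{q2,q4},{q2,q3,q4}} U15={{q1},{q2},{q1,q3},{q1,q4},{q2,q3},{q2,q4},{q3,q4},{q1,q3,q4},{q2,q3,q4}} U23={{q1},{q1,q3},{q1,q4},{q1,q3,q4}} U24={{q2,q3},{q2,q4},{q2,q3,q4}} U25={{q1},{q3},{q1,q3},{q1,q4},{q2,q3},{q2,q4},{q3,q4},{q1,q3,q4},{q2,q3,q4}} U35={{q1},{q1,q3},{q1,q4},{q1,q3,q4}} U45={{q2},{q2,q3},{q2,q4},{q2,q3,q4}}
  U123={{q1},{q1,q3},{q1,q4},{q1,q3,q4}} U124={{q2,q3},{q2,q4},{q2,q3,q4}} U125={{q1},{q1,q3},{q1,q4},{q2,q3},{q2,q4},{q3,q4},{q1,q3,q4},{q2,q3,q4}} U135={{q1},{q1,q3},{q1,q4},{q1,q3,q4}} U145={{q2},{q2,q3},{q2,q4},{q2,q3,q4}} U235={{q1},{q1,q3},{q1,q4},{q1,q3,q4}} U245={{q2,q3},{q2,q4},{q2,q3,q4}}
  U1235={{q1},{q1,q3},{q1,q4},{q1,q3,q4}} U1245={{q2,q3},{q2,q4},{q2,q3,q4}}
C dims 5,9,7,2; δ0: rk 4, SNF 1^4; δ1: rk 5, SNF 1^5; δ2: rk 2, SNF 1^2
Ȟ^0 = (5 − 4) − 0 = 1, so Ȟ^0 ≅ Z
Ȟ^1 = (9 − 5) − 4 = 0, so Ȟ^1 ≅ 0
Ȟ^2 = (7 − 2) − 5 = 0, so Ȟ^2 ≅ 0


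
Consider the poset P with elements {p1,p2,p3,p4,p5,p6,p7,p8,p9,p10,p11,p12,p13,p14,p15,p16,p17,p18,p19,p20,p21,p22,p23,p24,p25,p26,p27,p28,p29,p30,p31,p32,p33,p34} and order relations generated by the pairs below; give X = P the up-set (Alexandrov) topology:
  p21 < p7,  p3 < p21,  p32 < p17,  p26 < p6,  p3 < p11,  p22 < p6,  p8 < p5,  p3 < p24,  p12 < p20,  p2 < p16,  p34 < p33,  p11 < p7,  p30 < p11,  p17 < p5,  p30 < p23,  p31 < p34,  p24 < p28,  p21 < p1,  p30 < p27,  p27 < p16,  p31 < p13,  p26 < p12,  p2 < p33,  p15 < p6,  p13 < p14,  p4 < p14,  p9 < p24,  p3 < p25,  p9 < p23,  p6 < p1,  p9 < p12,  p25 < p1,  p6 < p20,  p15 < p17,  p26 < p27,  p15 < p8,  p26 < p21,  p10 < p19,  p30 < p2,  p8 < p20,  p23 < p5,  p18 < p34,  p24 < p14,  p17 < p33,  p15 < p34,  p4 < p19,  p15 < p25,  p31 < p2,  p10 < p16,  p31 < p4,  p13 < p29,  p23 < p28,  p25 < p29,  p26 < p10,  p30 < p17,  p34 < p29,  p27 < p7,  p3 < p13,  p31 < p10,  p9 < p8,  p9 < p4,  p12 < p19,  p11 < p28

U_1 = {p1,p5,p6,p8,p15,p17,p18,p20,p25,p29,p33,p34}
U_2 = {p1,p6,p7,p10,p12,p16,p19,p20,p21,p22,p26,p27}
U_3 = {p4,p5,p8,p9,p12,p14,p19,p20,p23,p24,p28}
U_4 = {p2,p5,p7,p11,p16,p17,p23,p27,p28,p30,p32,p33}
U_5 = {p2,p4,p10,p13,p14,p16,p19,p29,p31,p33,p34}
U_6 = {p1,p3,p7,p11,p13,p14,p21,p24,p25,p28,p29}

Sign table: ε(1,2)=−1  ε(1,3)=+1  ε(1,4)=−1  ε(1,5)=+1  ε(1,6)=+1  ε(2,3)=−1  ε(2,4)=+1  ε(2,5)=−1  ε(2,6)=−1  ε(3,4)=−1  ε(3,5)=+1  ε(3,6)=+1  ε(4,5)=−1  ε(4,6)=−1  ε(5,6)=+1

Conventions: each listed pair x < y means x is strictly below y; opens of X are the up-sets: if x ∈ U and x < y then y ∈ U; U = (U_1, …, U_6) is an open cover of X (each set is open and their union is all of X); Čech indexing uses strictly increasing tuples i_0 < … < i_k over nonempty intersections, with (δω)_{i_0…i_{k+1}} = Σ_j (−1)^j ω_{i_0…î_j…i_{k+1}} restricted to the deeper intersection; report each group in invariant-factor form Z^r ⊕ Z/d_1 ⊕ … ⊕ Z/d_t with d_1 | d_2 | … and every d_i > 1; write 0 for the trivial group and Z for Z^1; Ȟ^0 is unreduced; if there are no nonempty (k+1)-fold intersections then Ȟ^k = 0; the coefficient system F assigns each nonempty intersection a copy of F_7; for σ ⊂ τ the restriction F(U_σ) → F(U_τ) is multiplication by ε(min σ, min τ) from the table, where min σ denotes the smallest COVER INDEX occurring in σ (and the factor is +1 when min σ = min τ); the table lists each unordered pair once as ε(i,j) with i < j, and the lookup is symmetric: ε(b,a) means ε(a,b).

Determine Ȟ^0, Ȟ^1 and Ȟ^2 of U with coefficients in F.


nonempty overlaps:
  U12={p1,p6,p20} U13={p5,p8,p20} U14={p5,p17,p33} U15={p29,p33,p34} U16={p1,p25,p29} U23={p12,p19,p20} U24={p7,p16,p27} U25={p10,p16,p19} U26={p1,p7,p21} U34={p5,p23,p28} U35={p4,p14,p19} U36={p14,p24,p28} U45={p2,p16,p33} U46={p7,p11,p28} U56={p13,p14,p29}
  U123={p20} U126={p1} U134={p5} U145={p33} U156={p29} U235={p19} U245={p16} U246={p7} U346={p28} U356={p14}
C dims 6,15,10; δ0: rk_F7 5; δ1: rk_F7 10
degree 0: 6−5−0 = 1 → Ȟ^0 ≅ Z/7
degree 1: 15−10−5 = 0 → Ȟ^1 ≅ 0
degree 2: 10−0−10 = 0 → Ȟ^2 ≅ 0

Ȟ^0 = Z/7; Ȟ^1 = 0; Ȟ^2 = 0


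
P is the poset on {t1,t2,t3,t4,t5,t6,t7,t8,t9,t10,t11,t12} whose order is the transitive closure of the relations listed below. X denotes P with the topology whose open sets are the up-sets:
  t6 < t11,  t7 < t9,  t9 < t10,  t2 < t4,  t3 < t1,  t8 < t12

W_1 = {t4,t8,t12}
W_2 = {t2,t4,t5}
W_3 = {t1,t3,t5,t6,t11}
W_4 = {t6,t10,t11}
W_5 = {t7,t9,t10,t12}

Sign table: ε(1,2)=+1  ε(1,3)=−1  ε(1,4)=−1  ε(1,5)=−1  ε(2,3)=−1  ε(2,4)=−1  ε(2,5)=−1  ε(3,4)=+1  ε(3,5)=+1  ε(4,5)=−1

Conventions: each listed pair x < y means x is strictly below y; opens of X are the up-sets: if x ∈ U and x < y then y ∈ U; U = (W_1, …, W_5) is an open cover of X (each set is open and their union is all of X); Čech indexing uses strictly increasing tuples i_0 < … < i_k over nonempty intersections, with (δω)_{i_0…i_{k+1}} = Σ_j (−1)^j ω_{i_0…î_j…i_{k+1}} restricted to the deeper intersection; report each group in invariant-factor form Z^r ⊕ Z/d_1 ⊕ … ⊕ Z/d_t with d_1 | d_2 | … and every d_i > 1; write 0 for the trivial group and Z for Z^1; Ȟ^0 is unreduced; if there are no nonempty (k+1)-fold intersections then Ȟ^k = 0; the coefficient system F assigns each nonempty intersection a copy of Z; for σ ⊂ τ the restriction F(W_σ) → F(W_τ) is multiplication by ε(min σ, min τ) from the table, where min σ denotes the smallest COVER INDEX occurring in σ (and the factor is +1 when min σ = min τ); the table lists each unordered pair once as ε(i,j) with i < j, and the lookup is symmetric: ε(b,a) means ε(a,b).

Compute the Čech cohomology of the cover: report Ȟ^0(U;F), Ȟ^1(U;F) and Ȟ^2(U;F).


nerve of the cover:
  W12={t4} W15={t12} W23={t5} W34={t6,t11} W45={t10}
C dims 5,5; δ0: rk 5, SNF 1^4·2
Ȟ^0 = (5 − 5) − 0 = 0, so Ȟ^0 ≅ 0
Ȟ^1 = (5 − 0) − 5 = 0 plus torsion [2], so Ȟ^1 ≅ Z/2
Ȟ^2 = (0 − 0) − 0 = 0, so Ȟ^2 ≅ 0

Ȟ^0 = 0, Ȟ^1 = Z/2, Ȟ^2 = 0


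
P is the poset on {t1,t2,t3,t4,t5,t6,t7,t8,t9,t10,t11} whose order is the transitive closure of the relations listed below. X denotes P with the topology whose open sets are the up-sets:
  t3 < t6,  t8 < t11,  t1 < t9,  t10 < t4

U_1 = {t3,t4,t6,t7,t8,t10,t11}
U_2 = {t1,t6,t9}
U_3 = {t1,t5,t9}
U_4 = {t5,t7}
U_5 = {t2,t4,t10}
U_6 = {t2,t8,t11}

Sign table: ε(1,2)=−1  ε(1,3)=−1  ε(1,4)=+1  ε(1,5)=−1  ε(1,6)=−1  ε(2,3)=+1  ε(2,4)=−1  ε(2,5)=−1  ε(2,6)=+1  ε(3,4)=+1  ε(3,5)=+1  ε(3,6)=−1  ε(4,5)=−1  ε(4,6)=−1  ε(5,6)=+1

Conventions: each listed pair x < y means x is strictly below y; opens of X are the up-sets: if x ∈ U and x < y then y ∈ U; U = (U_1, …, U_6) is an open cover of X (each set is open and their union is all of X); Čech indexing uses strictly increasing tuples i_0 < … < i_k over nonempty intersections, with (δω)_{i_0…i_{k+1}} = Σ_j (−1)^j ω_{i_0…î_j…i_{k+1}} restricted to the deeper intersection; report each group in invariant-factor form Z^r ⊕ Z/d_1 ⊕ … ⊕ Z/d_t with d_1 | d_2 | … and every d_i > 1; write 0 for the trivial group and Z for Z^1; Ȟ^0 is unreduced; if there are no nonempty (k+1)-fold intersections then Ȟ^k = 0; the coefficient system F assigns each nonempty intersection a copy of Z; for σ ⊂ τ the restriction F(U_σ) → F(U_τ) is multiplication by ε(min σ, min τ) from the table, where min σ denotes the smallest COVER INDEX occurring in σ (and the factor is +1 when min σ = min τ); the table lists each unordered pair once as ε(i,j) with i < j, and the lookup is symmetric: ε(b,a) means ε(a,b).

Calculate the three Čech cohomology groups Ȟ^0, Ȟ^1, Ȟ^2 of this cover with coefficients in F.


cover nerve:
  U12={t6} U14={t7} U15={t4,t10} U16={t8,t11} U23={t1,t9} U34={t5} U56={t2}
C dims 6,7; δ0: rk 6, SNF 1^5·2
Ȟ^0: (6−6)−0=0 ⇒ 0
Ȟ^1: (7−0)−6=1 plus torsion [2] ⇒ Z ⊕ Z/2
Ȟ^2: (0−0)−0=0 ⇒ 0

Ȟ^0 ≅ 0, Ȟ^1 ≅ Z ⊕ Z/2, Ȟ^2 ≅ 0


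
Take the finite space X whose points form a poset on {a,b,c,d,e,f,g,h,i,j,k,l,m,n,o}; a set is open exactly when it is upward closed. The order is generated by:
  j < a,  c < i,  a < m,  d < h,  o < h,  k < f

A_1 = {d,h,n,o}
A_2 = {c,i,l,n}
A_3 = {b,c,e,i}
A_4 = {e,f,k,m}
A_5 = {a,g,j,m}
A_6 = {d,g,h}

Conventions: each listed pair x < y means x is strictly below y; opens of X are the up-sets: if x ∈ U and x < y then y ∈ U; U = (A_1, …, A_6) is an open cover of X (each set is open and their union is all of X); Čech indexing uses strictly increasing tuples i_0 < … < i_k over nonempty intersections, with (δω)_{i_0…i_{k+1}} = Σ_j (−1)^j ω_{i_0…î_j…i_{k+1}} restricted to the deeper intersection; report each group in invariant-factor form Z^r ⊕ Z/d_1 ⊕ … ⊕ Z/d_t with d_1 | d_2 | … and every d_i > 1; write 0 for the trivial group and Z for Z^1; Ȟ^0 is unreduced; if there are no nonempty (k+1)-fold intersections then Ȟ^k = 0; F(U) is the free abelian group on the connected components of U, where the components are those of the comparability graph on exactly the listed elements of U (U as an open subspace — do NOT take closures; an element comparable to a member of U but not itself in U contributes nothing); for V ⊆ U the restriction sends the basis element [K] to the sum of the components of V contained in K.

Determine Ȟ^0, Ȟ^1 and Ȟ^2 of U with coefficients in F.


Ȟ^0 = Z^9, Ȟ^1 = 0, Ȟ^2 = 0

nerve simplices:
  A12={n} A16={d,h} A23={c,i} A34={e} A45={m} A56={g}
components per intersection:
  A1: {d,h,o} {n}
  A2: {c,i} {l} {n}
  A3: {b} {c,i} {e}
  A4: {e} {f,k} {m}
  A5: {a,j,m} {g}
  A6: {d,h} {g}
  A12: {n}
  A16: {d,h}
  A23: {c,i}
  A34: {e}
  A45: {m}
  A56: {g}
C dims 15,6; δ0: rk 6, SNF 1^6
degree 0: 15−6−0 = 9 → Ȟ^0 ≅ Z^9
degree 1: 6−0−6 = 0 → Ȟ^1 ≅ 0
degree 2: 0−0−0 = 0 → Ȟ^2 ≅ 0


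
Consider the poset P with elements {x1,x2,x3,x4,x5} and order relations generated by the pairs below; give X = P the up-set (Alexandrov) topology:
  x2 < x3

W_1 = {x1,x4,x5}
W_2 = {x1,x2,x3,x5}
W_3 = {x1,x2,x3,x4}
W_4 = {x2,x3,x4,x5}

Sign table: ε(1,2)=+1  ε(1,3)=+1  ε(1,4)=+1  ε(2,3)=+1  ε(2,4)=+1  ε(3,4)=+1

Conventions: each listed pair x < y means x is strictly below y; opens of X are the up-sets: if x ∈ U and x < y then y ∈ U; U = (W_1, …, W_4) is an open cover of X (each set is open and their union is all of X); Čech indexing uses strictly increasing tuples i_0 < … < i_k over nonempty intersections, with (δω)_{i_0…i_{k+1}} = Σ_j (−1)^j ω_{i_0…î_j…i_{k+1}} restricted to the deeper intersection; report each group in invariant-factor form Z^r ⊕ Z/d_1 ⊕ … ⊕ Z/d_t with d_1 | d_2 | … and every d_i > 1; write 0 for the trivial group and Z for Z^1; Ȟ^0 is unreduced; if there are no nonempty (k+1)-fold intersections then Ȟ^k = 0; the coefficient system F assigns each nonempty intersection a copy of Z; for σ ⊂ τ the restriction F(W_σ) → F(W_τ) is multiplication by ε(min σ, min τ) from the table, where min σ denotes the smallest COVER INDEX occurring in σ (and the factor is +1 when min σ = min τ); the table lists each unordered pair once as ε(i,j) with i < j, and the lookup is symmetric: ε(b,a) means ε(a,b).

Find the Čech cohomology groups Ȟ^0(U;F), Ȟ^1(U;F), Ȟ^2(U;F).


Ȟ^0(U;F) ≅ Z; Ȟ^1(U;F) ≅ 0; Ȟ^2(U;F) ≅ Z

cover nerve:
  W12={x1,x5} W13={x1,x4} W14={x4,x5} W23={x1,x2,x3} W24={x2,x3,x5} W34={x2,x3,x4}
  W123={x1} W124={x5} W134={x4} W234={x2,x3}
C dims 4,6,4; δ0: rk 3, SNF 1^3; δ1: rk 3, SNF 1^3
Ȟ^0: (4−3)−0=1 ⇒ Z
Ȟ^1: (6−3)−3=0 ⇒ 0
Ȟ^2: (4−0)−3=1 ⇒ Z


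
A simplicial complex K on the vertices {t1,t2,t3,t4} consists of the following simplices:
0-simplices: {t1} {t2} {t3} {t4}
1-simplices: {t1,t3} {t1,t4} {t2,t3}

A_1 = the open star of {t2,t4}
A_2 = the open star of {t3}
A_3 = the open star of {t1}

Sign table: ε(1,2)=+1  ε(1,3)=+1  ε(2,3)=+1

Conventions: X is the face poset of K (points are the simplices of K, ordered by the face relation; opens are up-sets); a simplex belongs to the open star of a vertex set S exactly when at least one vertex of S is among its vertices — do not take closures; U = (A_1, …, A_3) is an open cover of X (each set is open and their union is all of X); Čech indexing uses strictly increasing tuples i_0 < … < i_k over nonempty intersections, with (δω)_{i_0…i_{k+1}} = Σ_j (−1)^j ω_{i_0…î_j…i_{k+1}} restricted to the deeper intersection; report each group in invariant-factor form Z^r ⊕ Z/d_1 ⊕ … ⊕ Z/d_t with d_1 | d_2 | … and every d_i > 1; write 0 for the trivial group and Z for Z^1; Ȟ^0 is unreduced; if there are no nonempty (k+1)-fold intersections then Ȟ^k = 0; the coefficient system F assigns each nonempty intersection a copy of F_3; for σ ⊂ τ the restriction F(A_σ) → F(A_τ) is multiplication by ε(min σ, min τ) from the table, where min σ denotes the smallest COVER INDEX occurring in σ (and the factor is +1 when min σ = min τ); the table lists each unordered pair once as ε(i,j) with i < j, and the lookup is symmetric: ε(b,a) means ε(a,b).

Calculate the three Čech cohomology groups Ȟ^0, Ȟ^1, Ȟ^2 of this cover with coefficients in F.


Ȟ^0 = Z/3, Ȟ^1 = Z/3, Ȟ^2 = 0

nonempty intersections:
  A1={{t2},{t4},{t1,t4},{t2,t3}} A2={{t3},{t1,t3},{t2,t3}} A3={{t1},{t1,t3},{t1,t4}}
  A12={{t2,t3}} A13={{t1,t4}} A23={{t1,t3}}
C dims 3,3; δ0: rk_F3 2
Ȟ^0: (3−2)−0=1 ⇒ Z/3
Ȟ^1: (3−0)−2=1 ⇒ Z/3
Ȟ^2: (0−0)−0=0 ⇒ 0


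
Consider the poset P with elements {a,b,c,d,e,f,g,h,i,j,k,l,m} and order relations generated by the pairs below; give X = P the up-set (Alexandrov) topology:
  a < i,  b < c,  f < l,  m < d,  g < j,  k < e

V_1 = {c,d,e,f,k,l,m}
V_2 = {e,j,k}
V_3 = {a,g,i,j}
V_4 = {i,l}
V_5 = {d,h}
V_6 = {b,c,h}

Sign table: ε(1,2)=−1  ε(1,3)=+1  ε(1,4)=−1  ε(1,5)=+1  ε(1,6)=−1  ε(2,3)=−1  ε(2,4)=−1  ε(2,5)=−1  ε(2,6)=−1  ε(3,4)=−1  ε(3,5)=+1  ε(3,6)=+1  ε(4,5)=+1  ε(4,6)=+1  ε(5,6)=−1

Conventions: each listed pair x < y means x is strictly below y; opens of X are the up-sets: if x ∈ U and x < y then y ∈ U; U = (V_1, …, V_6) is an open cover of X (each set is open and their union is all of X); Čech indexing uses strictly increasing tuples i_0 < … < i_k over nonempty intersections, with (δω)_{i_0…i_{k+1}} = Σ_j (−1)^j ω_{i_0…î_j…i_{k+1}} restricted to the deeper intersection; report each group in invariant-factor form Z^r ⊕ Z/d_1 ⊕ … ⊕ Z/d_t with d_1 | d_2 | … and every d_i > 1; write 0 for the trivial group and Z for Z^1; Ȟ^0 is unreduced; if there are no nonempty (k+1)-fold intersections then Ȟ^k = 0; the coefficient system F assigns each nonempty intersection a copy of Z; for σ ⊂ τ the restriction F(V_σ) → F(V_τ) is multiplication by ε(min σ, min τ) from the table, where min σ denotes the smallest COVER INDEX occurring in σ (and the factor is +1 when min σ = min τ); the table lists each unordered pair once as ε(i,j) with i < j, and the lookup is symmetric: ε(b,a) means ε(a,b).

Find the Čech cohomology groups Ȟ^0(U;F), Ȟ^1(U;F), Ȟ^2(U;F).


nonempty overlaps:
  V12={e,k} V14={l} V15={d} V16={c} V23={j} V34={i} V56={h}
C dims 6,7; δ0: rk 5, SNF 1^5
degree 0: 6−5−0 = 1 → Ȟ^0 ≅ Z
degree 1: 7−0−5 = 2 → Ȟ^1 ≅ Z^2
degree 2: 0−0−0 = 0 → Ȟ^2 ≅ 0

Ȟ^0(U;F) ≅ Z,  Ȟ^1(U;F) ≅ Z^2,  Ȟ^2(U;F) ≅ 0


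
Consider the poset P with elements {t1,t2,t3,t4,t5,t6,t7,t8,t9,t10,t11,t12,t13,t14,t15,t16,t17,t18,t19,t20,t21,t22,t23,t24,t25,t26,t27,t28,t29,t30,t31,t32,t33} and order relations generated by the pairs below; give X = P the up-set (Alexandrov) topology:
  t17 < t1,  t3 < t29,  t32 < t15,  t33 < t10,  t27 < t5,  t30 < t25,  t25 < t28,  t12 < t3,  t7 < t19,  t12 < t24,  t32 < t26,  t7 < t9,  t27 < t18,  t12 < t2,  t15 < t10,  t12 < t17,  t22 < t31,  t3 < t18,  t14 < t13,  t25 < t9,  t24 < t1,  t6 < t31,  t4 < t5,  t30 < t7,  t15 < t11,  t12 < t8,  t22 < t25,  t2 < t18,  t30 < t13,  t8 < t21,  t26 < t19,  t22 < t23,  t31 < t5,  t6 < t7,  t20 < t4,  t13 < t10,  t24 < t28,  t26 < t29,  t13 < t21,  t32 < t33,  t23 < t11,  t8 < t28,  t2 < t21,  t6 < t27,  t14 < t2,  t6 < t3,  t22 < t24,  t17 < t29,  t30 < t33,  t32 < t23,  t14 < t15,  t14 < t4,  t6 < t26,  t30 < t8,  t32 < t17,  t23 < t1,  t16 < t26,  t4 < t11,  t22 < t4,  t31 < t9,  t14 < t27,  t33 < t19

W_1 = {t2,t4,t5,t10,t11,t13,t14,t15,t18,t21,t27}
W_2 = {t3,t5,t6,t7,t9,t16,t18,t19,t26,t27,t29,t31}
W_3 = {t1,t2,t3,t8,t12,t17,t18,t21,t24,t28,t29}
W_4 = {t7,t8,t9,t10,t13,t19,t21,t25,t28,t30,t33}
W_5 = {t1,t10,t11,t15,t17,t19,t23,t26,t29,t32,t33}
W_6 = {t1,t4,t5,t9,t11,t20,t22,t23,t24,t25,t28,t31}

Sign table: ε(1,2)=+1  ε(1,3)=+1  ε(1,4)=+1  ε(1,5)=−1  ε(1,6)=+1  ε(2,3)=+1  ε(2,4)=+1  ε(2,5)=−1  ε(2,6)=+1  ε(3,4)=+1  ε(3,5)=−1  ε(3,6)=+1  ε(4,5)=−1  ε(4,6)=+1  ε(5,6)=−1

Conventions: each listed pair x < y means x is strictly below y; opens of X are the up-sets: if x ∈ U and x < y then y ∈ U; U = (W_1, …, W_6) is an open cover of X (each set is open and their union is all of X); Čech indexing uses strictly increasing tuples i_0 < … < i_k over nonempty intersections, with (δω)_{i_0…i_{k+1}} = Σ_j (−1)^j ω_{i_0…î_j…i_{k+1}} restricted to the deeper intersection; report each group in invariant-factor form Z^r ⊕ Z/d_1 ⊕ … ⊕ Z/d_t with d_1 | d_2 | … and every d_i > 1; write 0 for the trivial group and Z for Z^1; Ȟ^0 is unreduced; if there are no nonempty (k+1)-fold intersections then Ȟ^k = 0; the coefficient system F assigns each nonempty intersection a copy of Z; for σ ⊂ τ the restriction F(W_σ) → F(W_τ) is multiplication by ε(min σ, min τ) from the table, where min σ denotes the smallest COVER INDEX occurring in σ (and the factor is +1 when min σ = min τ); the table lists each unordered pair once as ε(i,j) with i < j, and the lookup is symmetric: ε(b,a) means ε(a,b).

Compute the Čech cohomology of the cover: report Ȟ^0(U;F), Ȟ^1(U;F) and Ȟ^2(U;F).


nerve of the cover:
  W12={t5,t18,t27} W13={t2,t18,t21} W14={t10,t13,t21} W15={t10,t11,t15} W16={t4,t5,t11} W23={t3,t18,t29} W24={t7,t9,t19} W25={t19,t26,t29} W26={t5,t9,t31} W34={t8,t21,t28} W35={t1,t17,t29} W36={t1,t24,t28} W45={t10,t19,t33} W46={t9,t25,t28} W56={t1,t11,t23}
  W123={t18} W126={t5} W134={t21} W145={t10} W156={t11} W235={t29} W245={t19} W246={t9} W346={t28} W356={t1}
C dims 6,15,10; δ0: rk 5, SNF 1^5; δ1: rk 10, SNF 1^9·2
Ȟ^0 = (6 − 5) − 0 = 1, so Ȟ^0 ≅ Z
Ȟ^1 = (15 − 10) − 5 = 0, so Ȟ^1 ≅ 0
Ȟ^2 = (10 − 0) − 10 = 0 plus torsion [2], so Ȟ^2 ≅ Z/2

Ȟ^0 ≅ Z, Ȟ^1 ≅ 0, Ȟ^2 ≅ Z/2


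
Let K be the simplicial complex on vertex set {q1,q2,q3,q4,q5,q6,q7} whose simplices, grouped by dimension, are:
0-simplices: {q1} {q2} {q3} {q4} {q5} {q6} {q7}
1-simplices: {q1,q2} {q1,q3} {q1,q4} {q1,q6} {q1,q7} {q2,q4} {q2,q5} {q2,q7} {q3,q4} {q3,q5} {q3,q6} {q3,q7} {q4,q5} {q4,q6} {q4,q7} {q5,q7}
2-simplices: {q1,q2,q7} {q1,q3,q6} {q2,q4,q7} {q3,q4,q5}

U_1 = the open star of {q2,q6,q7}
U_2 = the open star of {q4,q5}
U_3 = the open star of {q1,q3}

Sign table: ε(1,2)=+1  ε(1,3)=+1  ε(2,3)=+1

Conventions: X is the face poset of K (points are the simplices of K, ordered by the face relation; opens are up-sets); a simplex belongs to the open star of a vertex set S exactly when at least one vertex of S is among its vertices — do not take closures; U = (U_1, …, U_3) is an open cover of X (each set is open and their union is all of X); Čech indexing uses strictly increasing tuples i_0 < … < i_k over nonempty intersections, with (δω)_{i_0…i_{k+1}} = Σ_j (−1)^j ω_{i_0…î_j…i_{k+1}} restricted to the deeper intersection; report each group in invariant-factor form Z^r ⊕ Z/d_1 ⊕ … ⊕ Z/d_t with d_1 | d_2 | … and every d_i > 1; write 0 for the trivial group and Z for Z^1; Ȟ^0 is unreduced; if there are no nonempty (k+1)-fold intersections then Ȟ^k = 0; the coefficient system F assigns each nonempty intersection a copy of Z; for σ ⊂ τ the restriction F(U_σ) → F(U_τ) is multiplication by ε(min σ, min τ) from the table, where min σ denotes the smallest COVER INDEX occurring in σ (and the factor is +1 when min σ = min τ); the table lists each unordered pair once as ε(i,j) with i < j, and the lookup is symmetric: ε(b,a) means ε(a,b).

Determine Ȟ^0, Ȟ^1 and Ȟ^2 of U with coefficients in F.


nerve simplices:
  U1={{q2},{q6},{q7},{q1,q2},{q1,q6},{q1,q7},{q2,q4},{q2,q5},{q2,q7},{q3,q6},{q3,q7},{q4,q6},{q4,q7},{q5,q7},{q1,q2,q7},{q1,q3,q6},{q2,q4,q7}} U2={{q4},{q5},{q1,q4},{q2,q4},{q2,q5},{q3,q4},{q3,q5},{q4,q5},{q4,q6},{q4,q7},{q5,q7},{q2,q4,q7},{q3,q4,q5}} U3={{q1},{q3},{q1,q2},{q1,q3},{q1,q4},{q1,q6},{q1,q7},{q3,q4},{q3,q5},{q3,q6},{q3,q7},{q1,q2,q7},{q1,q3,q6},{q3,q4,q5}}
  U12={{q2,q4},{q2,q5},{q4,q6},{q4,q7},{q5,q7},{q2,q4,q7}} U13={{q1,q2},{q1,q6},{q1,q7},{q3,q6},{q3,q7},{q1,q2,q7},{q1,q3,q6}} U23={{q1,q4},{q3,q4},{q3,q5},{q3,q4,q5}}
C dims 3,3; δ0: rk 2, SNF 1^2
degree 0: 3−2−0 = 1 → Ȟ^0 ≅ Z
degree 1: 3−0−2 = 1 → Ȟ^1 ≅ Z
degree 2: 0−0−0 = 0 → Ȟ^2 ≅ 0

Ȟ^0 ≅ Z; Ȟ^1 ≅ Z; Ȟ^2 ≅ 0


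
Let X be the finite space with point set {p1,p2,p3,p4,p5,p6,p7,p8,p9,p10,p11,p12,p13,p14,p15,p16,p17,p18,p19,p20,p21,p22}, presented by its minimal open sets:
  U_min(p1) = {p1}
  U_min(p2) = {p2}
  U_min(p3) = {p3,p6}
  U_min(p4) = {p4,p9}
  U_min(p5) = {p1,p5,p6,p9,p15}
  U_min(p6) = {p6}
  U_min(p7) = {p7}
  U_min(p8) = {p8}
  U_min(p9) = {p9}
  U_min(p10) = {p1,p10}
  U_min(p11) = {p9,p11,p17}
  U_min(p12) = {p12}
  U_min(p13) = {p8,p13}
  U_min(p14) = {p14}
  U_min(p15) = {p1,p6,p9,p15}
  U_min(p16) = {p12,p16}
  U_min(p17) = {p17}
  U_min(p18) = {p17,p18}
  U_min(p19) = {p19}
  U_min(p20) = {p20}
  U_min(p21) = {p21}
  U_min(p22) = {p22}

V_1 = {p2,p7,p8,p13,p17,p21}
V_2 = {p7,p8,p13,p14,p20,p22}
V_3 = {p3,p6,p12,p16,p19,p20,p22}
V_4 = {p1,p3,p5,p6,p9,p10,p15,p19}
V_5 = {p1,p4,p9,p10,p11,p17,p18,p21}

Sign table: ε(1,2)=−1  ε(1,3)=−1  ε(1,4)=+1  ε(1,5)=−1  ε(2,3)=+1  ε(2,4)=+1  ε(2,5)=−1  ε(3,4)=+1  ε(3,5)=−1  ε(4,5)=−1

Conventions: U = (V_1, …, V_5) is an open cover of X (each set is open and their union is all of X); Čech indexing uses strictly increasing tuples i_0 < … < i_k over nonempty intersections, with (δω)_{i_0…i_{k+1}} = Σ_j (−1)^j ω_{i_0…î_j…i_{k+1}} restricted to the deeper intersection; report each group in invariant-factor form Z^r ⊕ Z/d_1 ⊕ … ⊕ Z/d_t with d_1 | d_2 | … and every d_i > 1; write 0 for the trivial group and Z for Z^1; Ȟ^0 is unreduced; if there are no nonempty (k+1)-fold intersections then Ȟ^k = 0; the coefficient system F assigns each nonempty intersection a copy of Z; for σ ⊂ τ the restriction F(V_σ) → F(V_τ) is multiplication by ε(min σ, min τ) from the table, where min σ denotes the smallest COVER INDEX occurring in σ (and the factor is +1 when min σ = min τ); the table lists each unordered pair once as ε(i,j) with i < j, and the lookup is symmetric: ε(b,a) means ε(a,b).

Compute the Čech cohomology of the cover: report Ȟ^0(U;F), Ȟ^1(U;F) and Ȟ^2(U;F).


intersection data:
  V12={p7,p8,p13} V15={p17,p21} V23={p20,p22} V34={p3,p6,p19} V45={p1,p9,p10}
C dims 5,5; δ0: rk 5, SNF 1^4·2
Ȟ^0 = (5 − 5) − 0 = 0, so Ȟ^0 ≅ 0
Ȟ^1 = (5 − 0) − 5 = 0 plus torsion [2], so Ȟ^1 ≅ Z/2
Ȟ^2 = (0 − 0) − 0 = 0, so Ȟ^2 ≅ 0

Ȟ^0(U;F) ≅ 0, Ȟ^1(U;F) ≅ Z/2 and Ȟ^2(U;F) ≅ 0


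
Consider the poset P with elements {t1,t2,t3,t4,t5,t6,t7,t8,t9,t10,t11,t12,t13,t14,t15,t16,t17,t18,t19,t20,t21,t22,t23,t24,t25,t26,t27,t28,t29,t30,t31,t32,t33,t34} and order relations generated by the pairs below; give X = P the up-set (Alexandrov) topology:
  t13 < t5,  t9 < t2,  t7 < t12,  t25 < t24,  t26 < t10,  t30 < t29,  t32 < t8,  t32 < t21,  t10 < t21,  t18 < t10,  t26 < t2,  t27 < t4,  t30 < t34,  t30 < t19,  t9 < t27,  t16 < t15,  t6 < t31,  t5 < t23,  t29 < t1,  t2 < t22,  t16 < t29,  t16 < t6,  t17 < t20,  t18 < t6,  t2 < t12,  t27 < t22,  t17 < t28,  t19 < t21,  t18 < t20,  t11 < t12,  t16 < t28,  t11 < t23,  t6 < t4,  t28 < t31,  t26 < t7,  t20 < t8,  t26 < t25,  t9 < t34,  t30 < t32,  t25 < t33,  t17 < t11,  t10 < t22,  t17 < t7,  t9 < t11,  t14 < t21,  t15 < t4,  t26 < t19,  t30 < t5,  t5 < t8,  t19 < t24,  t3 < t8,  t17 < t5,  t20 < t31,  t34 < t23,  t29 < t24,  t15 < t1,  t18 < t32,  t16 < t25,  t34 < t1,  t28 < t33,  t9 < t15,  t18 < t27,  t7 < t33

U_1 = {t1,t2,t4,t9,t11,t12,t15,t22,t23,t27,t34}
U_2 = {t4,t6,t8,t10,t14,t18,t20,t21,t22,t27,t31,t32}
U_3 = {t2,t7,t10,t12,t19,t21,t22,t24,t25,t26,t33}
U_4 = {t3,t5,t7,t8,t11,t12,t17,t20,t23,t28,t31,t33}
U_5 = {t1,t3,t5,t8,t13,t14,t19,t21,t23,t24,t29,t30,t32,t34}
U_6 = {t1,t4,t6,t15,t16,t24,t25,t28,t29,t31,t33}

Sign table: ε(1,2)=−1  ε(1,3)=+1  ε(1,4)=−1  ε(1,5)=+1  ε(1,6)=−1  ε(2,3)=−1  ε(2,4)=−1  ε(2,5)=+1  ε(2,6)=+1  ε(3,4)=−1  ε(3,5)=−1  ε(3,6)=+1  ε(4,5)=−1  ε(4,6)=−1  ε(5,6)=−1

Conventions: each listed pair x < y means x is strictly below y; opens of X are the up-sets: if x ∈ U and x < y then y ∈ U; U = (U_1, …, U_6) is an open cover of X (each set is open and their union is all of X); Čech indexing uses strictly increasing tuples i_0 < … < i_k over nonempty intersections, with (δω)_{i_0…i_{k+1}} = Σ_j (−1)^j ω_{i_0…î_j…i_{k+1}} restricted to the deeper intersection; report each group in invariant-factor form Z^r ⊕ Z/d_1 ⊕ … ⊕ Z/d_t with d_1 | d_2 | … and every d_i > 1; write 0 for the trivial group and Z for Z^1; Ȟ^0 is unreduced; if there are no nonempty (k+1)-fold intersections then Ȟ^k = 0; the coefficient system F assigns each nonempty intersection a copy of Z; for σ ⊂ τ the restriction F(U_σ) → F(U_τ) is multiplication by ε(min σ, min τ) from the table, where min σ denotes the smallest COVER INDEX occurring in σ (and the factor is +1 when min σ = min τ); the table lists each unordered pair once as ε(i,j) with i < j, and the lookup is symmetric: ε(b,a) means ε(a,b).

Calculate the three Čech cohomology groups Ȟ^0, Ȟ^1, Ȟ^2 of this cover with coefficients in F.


intersection data:
  U12={t4,t22,t27} U13={t2,t12,t22} U14={t11,t12,t23} U15={t1,t23,t34} U16={t1,t4,t15} U23={t10,t21,t22} U24={t8,t20,t31} U25={t8,t14,t21,t32} U26={t4,t6,t31} U34={t7,t12,t33} U35={t19,t21,t24} U36={t24,t25,t33} U45={t3,t5,t8,t23} U46={t28,t31,t33} U56={t1,t24,t29}
  U123={t22} U126={t4} U134={t12} U145={t23} U156={t1} U235={t21} U245={t8} U246={t31} U346={t33} U356={t24}
C dims 6,15,10; δ0: rk 6, SNF 1^5·2; δ1: rk 9, SNF 1^9
Ȟ^0 = (6 − 6) − 0 = 0, so Ȟ^0 ≅ 0
Ȟ^1 = (15 − 9) − 6 = 0 plus torsion [2], so Ȟ^1 ≅ Z/2
Ȟ^2 = (10 − 0) − 9 = 1, so Ȟ^2 ≅ Z

Ȟ^0 = 0, Ȟ^1 = Z/2, Ȟ^2 = Z


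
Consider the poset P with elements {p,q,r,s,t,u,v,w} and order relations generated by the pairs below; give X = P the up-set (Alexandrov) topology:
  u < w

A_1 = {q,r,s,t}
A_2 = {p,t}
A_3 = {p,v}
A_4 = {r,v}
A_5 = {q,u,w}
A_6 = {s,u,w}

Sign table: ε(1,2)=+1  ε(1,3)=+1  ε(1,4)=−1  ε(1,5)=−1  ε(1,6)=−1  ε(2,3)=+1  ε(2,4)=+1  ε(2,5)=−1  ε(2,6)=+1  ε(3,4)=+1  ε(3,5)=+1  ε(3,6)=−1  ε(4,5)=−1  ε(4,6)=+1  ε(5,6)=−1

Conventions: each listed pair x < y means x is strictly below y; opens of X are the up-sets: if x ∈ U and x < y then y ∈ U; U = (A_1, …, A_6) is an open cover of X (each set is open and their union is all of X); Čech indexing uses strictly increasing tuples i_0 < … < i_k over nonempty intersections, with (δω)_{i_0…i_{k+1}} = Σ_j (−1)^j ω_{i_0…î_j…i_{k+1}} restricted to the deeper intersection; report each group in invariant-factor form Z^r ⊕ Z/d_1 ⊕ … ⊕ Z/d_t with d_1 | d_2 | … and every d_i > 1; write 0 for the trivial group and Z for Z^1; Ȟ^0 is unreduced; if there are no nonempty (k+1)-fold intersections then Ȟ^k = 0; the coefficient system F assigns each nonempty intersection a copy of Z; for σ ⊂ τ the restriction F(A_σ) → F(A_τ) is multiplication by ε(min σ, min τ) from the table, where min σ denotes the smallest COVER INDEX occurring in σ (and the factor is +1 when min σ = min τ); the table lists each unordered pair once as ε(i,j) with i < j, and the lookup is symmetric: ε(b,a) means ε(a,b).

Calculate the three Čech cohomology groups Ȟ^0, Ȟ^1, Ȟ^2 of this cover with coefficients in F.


cover nerve:
  A12={t} A14={r} A15={q} A16={s} A23={p} A34={v} A56={u,w}
C dims 6,7; δ0: rk 6, SNF 1^5·2
Ȟ^0: (6−6)−0=0 ⇒ 0
Ȟ^1: (7−0)−6=1 plus torsion [2] ⇒ Z ⊕ Z/2
Ȟ^2: (0−0)−0=0 ⇒ 0

Ȟ^0(U;F) ≅ 0; Ȟ^1(U;F) ≅ Z ⊕ Z/2; Ȟ^2(U;F) ≅ 0


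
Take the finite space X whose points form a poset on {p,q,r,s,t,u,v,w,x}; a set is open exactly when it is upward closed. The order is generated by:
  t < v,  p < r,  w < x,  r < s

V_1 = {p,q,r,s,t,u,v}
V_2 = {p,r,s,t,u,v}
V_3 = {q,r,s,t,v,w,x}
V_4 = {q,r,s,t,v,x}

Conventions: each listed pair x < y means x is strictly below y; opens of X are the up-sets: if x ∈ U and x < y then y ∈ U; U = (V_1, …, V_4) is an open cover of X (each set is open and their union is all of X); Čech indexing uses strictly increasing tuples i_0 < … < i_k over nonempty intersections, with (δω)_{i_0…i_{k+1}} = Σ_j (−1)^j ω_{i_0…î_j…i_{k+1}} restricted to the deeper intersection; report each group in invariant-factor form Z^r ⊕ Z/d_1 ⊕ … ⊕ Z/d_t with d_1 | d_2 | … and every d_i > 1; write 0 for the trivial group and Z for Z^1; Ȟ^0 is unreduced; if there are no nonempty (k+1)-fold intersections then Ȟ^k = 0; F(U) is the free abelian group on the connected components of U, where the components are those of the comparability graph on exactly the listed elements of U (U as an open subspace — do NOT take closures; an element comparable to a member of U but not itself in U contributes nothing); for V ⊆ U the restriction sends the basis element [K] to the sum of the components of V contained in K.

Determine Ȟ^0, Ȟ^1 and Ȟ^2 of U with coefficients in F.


nerve simplices:
  V12={p,r,s,t,u,v} V13={q,r,s,t,v} V14={q,r,s,t,v} V23={r,s,t,v} V24={r,s,t,v} V34={q,r,s,t,v,x}
  V123={r,s,t,v} V124={r,s,t,v} V134={q,r,s,t,v} V234={r,s,t,v}
  V1234={r,s,t,v}
components per intersection:
  V1: {p,r,s} {q} {t,v} {u}
  V2: {p,r,s} {t,v} {u}
  V3: {q} {r,s} {t,v} {w,x}
  V4: {q} {r,s} {t,v} {x}
  V12: {p,r,s} {t,v} {u}
  V13: {q} {r,s} {t,v}
  V14: {q} {r,s} {t,v}
  V23: {r,s} {t,v}
  V24: {r,s} {t,v}
  V34: {q} {r,s} {t,v} {x}
  V123: {r,s} {t,v}
  V124: {r,s} {t,v}
  V134: {q} {r,s} {t,v}
  V234: {r,s} {t,v}
  V1234: {r,s} {t,v}
C dims 15,17,9,2; δ0: rk 10, SNF 1^10; δ1: rk 7, SNF 1^7; δ2: rk 2, SNF 1^2
degree 0: 15−10−0 = 5 → Ȟ^0 ≅ Z^5
degree 1: 17−7−10 = 0 → Ȟ^1 ≅ 0
degree 2: 9−2−7 = 0 → Ȟ^2 ≅ 0

Ȟ^0(U;F) ≅ Z^5, Ȟ^1(U;F) ≅ 0 and Ȟ^2(U;F) ≅ 0


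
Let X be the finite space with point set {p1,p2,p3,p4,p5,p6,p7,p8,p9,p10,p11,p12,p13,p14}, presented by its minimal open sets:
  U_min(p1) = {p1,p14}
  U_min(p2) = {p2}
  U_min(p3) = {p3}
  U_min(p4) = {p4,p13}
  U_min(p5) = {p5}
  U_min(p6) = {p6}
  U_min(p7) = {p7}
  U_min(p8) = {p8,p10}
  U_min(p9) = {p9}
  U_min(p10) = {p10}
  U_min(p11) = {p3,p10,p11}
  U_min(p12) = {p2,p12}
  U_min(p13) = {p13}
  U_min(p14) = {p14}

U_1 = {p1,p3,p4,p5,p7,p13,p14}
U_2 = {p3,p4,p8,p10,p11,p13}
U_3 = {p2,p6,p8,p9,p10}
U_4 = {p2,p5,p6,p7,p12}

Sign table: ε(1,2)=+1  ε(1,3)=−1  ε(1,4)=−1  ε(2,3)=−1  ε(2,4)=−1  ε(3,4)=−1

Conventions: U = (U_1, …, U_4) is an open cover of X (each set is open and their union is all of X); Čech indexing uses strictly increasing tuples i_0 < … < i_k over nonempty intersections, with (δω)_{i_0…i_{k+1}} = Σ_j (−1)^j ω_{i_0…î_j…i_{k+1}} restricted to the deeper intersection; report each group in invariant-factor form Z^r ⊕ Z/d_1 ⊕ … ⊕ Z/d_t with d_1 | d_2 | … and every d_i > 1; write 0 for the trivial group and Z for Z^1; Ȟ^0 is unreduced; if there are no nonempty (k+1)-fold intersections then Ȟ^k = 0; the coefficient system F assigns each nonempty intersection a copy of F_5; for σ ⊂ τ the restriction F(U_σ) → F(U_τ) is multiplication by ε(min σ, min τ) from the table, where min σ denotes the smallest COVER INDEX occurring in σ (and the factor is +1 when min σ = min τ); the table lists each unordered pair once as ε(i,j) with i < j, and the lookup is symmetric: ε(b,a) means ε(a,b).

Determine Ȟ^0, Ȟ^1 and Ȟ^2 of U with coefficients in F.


nerve of the cover:
  U12={p3,p4,p13} U14={p5,p7} U23={p8,p10} U34={p2,p6}
C dims 4,4; δ0: rk_F5 4
Ȟ^0 = (4 − 4) − 0 = 0, so Ȟ^0 ≅ 0
Ȟ^1 = (4 − 0) − 4 = 0, so Ȟ^1 ≅ 0
Ȟ^2 = (0 − 0) − 0 = 0, so Ȟ^2 ≅ 0

Ȟ^0(U;F) ≅ 0; Ȟ^1(U;F) ≅ 0; Ȟ^2(U;F) ≅ 0


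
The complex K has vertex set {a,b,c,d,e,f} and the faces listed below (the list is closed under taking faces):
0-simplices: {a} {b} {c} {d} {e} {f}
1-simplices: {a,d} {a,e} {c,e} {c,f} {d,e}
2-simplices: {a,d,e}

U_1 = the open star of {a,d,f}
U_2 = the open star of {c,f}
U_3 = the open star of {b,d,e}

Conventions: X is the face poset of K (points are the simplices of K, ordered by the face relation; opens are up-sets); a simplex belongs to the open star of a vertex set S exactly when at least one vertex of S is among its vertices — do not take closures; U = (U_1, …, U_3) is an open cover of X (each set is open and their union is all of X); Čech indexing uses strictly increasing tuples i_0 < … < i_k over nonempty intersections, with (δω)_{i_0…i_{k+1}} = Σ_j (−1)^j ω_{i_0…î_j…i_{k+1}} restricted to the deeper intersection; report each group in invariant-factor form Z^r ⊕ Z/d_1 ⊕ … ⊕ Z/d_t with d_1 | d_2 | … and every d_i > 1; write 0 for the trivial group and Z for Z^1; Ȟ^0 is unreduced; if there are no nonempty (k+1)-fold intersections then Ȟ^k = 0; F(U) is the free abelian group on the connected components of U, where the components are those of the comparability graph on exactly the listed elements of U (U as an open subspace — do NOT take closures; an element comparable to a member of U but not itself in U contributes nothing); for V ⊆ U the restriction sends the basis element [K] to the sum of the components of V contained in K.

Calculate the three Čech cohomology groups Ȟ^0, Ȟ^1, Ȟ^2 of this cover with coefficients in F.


Ȟ^0(U;F) ≅ Z^2,  Ȟ^1(U;F) ≅ 0,  Ȟ^2(U;F) ≅ 0

nonempty overlaps:
  U1={{a},{d},{f},{a,d},{a,e},{c,f},{d,e},{a,d,e}} U2={{c},{f},{c,e},{c,f}} U3={{b},{d},{e},{a,d},{a,e},{c,e},{d,e},{a,d,e}}
  U12={{f},{c,f}} U13={{d},{a,d},{a,e},{d,e},{a,d,e}} U23={{c,e}}
components per intersection:
  U1: {{a},{d},{a,d},{a,e},{d,e},{a,d,e}} {{f},{c,f}}
  U2: {{c},{f},{c,e},{c,f}}
  U3: {{b}} {{d},{e},{a,d},{a,e},{c,e},{d,e},{a,d,e}}
  U12: {{f},{c,f}}
  U13: {{d},{a,d},{a,e},{d,e},{a,d,e}}
  U23: {{c,e}}
C dims 5,3; δ0: rk 3, SNF 1^3
degree 0: 5−3−0 = 2 → Ȟ^0 ≅ Z^2
degree 1: 3−0−3 = 0 → Ȟ^1 ≅ 0
degree 2: 0−0−0 = 0 → Ȟ^2 ≅ 0


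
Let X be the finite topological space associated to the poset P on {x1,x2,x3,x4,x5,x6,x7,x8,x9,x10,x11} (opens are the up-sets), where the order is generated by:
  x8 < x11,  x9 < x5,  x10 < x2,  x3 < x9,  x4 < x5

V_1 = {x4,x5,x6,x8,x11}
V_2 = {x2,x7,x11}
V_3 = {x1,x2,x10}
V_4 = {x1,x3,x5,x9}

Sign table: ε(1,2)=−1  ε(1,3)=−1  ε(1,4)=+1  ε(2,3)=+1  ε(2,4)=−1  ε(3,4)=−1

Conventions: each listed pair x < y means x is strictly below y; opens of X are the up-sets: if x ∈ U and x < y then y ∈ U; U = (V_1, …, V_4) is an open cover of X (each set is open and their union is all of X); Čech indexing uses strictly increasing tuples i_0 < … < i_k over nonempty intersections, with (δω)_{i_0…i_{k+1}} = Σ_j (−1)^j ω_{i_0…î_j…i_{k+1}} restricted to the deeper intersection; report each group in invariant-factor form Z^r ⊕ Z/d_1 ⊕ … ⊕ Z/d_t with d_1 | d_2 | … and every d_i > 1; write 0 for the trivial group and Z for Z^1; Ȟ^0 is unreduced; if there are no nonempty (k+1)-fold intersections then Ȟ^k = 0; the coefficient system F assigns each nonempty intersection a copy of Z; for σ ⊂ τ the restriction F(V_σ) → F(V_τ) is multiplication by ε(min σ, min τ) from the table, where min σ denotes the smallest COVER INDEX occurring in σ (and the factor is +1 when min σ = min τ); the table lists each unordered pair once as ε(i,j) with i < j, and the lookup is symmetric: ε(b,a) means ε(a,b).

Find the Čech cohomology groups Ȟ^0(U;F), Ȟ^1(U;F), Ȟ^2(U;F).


nerve of the cover:
  V12={x11} V14={x5} V23={x2} V34={x1}
C dims 4,4; δ0: rk 3, SNF 1^3
Ȟ^0 = (4 − 3) − 0 = 1, so Ȟ^0 ≅ Z
Ȟ^1 = (4 − 0) − 3 = 1, so Ȟ^1 ≅ Z
Ȟ^2 = (0 − 0) − 0 = 0, so Ȟ^2 ≅ 0

Ȟ^0 = Z, Ȟ^1 = Z, Ȟ^2 = 0
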